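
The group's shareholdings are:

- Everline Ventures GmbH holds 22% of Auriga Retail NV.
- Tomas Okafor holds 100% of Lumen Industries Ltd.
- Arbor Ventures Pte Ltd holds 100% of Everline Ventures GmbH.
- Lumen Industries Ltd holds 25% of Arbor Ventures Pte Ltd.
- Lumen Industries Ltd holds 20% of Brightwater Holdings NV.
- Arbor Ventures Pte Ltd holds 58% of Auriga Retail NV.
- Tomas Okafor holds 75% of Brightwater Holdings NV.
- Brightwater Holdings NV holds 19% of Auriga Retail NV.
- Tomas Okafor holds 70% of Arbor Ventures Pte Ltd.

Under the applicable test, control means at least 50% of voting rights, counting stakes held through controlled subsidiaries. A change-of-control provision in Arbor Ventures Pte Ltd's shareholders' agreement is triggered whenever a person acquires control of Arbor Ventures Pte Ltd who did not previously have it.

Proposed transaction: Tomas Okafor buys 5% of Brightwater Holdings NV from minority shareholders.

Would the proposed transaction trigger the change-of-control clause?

The purchase changes only Tomas's holdings, so Tomas is the only person who could newly come to control Arbor.
Tomas holds 100% of Lumen, so Tomas controls Lumen.
Lumen and Tomas together hold 25% + 70% = 95% of Arbor, so Tomas controls Arbor.
So Tomas already controls Arbor before the transaction.
After the purchase, Tomas's direct stake in Brightwater rises to 75% + 5% = 80%.
Tomas controlled Arbor already, so this is not a new person acquiring control; every other person's position is unchanged or reduced.
No new person acquires control, so the clause is not triggered.

No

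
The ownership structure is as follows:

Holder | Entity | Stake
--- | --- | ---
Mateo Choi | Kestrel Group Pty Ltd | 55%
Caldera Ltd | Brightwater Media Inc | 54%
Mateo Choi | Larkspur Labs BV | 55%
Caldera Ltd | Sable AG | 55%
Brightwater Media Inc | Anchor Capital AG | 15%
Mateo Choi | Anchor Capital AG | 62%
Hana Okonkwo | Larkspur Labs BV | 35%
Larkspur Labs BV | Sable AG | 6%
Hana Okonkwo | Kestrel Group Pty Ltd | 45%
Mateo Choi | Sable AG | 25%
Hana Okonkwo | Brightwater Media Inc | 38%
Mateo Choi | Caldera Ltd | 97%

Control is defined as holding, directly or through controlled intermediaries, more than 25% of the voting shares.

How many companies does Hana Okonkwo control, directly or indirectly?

3

Hana holds 45% of Kestrel, so Hana controls Kestrel.
Hana holds 38% of Brightwater, so Hana controls Brightwater.
Hana holds 35% of Larkspur, so Hana controls Larkspur.
No other company's threshold is met.
Hana controls 3 companies.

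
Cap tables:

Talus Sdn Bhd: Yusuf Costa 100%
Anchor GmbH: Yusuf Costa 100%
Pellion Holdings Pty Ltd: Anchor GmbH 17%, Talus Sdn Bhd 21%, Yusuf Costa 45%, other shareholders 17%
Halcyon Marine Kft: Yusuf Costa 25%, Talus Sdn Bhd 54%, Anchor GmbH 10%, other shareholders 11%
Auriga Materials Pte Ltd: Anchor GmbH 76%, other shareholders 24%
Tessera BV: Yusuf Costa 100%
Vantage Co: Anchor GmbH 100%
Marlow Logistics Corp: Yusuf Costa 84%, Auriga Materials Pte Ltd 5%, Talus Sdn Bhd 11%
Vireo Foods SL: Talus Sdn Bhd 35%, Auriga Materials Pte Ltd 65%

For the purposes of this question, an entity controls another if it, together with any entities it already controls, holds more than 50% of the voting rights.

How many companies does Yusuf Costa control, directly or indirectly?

9

Yusuf holds 100% of Talus, so Yusuf controls Talus.
Yusuf holds 100% of Anchor, so Yusuf controls Anchor.
Anchor and Talus and Yusuf together hold 17% + 21% + 45% = 83% of Pellion, so Yusuf controls Pellion.
Yusuf and Talus and Anchor together hold 25% + 54% + 10% = 89% of Halcyon, so Yusuf controls Halcyon.
Anchor holds 76% of Auriga, so Yusuf controls Auriga.
Yusuf holds 100% of Tessera, so Yusuf controls Tessera.
Anchor holds 100% of Vantage, so Yusuf controls Vantage.
Yusuf and Auriga and Talus together hold 84% + 5% + 11% = 100% of Marlow, so Yusuf controls Marlow.
Talus and Auriga together hold 35% + 65% = 100% of Vireo, so Yusuf controls Vireo.
Yusuf controls 9 companies.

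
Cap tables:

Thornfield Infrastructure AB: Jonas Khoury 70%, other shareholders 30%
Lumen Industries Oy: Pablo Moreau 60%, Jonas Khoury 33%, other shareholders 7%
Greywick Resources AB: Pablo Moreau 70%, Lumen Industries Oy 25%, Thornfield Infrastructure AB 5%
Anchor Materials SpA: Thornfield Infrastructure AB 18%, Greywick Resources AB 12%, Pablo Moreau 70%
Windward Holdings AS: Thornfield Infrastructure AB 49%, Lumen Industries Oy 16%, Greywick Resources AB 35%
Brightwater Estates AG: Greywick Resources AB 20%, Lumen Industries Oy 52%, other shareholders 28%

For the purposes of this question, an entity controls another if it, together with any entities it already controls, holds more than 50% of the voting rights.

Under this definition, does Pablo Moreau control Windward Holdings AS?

Pablo holds 60% of Lumen, so Pablo controls Lumen.
Pablo and Lumen together hold 70% + 25% = 95% of Greywick, so Pablo controls Greywick.
Lumen and Greywick together hold 16% + 35% = 51% of Windward, so Pablo controls Windward.

Yes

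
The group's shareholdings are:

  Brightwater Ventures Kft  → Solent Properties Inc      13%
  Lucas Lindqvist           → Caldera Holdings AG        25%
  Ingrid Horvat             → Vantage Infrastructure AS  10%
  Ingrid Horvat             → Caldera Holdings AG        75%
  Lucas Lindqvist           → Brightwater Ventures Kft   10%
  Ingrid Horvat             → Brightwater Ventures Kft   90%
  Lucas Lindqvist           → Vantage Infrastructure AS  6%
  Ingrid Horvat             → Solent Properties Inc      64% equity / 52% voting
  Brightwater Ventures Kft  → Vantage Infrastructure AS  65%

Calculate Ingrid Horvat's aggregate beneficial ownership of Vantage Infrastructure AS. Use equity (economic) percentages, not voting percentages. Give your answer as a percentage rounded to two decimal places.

68.50%

Ingrid reaches Vantage along 2 paths.
Via Brightwater: 90% × 65% = 58.5%.
Direct stake: 10% = 10%.
Total: 58.5% + 10% = 68.5%.
Rounded: 68.50%.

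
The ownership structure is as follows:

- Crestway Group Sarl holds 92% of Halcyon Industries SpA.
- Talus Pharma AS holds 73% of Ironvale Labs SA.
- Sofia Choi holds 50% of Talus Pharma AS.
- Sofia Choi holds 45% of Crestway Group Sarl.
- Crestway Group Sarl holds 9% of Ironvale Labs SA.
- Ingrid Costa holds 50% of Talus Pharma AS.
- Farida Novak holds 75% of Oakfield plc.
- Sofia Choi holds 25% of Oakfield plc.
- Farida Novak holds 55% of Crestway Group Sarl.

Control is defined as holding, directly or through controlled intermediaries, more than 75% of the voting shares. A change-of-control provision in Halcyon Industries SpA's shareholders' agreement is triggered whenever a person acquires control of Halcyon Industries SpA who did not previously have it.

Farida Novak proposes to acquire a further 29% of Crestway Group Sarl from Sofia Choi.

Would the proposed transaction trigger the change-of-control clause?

The purchase adds only to Farida's holdings (Sofia's stake shrinks), so Farida is the only person who could newly come to control Halcyon.
Farida's largest direct stake is 75% in Oakfield, which does not meet the threshold, so Farida controls no company.
Neither Farida nor any entity Farida controls holds any voting interest in Halcyon.
So before the transaction, Farida does not control Halcyon.
After the purchase, Farida's direct stake in Crestway rises to 55% + 29% = 84%, and Sofia's stake falls to 16%.
Farida holds 84% of Crestway, so Farida controls Crestway.
Crestway holds 92% of Halcyon, so Farida controls Halcyon.
Farida did not control Halcyon before and does after, so the clause is triggered.

Yes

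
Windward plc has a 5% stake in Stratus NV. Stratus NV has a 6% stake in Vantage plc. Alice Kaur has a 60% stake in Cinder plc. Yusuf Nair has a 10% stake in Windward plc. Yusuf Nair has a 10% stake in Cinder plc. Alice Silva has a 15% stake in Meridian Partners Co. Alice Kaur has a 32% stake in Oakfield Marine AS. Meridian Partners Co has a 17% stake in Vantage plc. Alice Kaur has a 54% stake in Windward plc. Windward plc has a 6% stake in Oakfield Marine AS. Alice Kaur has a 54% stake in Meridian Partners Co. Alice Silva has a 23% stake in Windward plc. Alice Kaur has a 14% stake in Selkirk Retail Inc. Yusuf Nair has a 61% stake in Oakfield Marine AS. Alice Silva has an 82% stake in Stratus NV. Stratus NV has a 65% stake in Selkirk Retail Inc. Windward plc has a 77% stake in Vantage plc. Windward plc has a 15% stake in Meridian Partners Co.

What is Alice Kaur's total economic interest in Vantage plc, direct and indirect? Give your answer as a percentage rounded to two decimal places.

Alice Kaur reaches Vantage along 4 paths.
Via Windward: 54% × 77% = 41.58%.
Via Windward → Stratus: 54% × 5% × 6% = 0.162%.
Via Meridian: 54% × 17% = 9.18%.
Via Windward → Meridian: 54% × 15% × 17% = 1.377%.
Total: 41.58% + 0.162% + 9.18% + 1.377% = 52.299%.
Rounded: 52.30%.

52.30%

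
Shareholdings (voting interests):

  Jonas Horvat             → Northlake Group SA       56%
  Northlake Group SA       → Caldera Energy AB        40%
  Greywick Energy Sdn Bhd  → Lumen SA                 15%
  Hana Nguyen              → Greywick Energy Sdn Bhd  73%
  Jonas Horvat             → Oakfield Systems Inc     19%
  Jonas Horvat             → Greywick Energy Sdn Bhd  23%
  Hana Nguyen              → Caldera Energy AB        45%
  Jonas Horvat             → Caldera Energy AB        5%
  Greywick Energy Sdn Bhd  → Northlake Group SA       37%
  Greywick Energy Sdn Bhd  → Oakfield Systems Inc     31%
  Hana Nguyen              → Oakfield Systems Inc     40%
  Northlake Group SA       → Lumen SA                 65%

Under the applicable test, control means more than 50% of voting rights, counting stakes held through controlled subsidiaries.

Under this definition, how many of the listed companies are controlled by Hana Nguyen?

Hana holds 73% of Greywick, so Hana controls Greywick.
Greywick and Hana together hold 31% + 40% = 71% of Oakfield, so Hana controls Oakfield.
No other company's threshold is met.
Hana controls 2 companies.

2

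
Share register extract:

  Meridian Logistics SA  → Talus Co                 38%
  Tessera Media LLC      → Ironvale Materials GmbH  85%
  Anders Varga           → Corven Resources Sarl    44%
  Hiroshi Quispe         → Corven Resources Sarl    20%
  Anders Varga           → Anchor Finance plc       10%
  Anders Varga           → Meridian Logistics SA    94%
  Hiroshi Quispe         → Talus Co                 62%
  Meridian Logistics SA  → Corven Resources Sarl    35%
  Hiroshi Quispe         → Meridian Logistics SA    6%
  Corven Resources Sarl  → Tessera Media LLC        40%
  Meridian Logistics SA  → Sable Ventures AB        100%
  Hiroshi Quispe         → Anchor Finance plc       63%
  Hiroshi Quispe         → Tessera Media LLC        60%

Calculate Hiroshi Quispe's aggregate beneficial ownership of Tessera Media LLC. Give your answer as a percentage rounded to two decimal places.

Hiroshi reaches Tessera along 3 paths.
Direct stake: 60% = 60%.
Via Corven: 20% × 40% = 8%.
Via Meridian → Corven: 6% × 35% × 40% = 0.84%.
Total: 60% + 8% + 0.84% = 68.84%.

68.84%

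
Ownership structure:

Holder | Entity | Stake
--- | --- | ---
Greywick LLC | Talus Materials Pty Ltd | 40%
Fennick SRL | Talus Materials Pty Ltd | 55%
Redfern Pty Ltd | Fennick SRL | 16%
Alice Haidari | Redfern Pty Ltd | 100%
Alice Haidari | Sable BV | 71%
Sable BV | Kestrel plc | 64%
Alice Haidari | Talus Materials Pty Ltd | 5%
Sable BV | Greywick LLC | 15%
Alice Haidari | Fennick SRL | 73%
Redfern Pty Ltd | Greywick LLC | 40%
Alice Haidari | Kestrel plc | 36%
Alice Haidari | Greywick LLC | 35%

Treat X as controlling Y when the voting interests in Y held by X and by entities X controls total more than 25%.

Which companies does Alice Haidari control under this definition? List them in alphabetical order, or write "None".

Fennick SRL, Greywick LLC, Kestrel plc, Redfern Pty Ltd, Sable BV, Talus Materials Pty Ltd

Alice holds 100% of Redfern, so Alice controls Redfern.
Alice holds 71% of Sable, so Alice controls Sable.
Alice and Redfern together hold 73% + 16% = 89% of Fennick, so Alice controls Fennick.
Redfern and Alice and Sable together hold 40% + 35% + 15% = 90% of Greywick, so Alice controls Greywick.
Alice and Sable together hold 36% + 64% = 100% of Kestrel, so Alice controls Kestrel.
Greywick and Fennick and Alice together hold 40% + 55% + 5% = 100% of Talus, so Alice controls Talus.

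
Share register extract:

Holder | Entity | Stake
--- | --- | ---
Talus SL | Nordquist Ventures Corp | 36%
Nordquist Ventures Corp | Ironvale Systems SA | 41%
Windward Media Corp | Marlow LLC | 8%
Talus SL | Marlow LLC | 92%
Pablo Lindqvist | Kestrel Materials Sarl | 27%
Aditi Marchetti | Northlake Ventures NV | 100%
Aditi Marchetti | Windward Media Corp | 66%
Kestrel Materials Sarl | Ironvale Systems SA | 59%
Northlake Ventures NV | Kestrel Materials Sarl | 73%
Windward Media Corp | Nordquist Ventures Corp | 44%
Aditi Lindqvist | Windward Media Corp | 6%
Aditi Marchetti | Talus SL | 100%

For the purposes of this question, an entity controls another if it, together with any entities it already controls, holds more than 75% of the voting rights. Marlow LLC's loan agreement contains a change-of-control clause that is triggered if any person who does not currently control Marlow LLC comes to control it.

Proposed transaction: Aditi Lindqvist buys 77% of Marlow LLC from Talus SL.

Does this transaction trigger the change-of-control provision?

The purchase adds only to Aditi Lindqvist's holdings (Talus's stake shrinks), so Aditi Lindqvist is the only person who could newly come to control Marlow.
Aditi Lindqvist's largest direct stake is 6% in Windward, which does not meet the threshold, so Aditi Lindqvist controls no company.
Neither Aditi Lindqvist nor any entity Aditi Lindqvist controls holds any voting interest in Marlow.
So before the transaction, Aditi Lindqvist does not control Marlow.
After the purchase, Aditi Lindqvist holds 77% of Marlow directly, and Talus's stake falls to 15%.
Aditi Lindqvist holds 77% of Marlow, so Aditi Lindqvist controls Marlow.
Aditi Lindqvist did not control Marlow before and does after, so the clause is triggered.

Yes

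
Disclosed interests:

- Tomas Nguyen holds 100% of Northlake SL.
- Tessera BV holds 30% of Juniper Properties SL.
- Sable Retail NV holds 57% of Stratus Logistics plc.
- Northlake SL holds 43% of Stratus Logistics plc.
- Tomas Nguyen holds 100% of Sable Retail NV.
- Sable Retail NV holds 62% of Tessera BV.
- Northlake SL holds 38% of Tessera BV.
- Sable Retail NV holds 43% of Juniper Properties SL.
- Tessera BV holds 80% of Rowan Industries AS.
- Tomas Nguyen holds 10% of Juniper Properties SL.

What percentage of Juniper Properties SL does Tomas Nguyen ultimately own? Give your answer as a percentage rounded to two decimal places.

83.00%

Tomas reaches Juniper along 4 paths.
Via Sable → Tessera: 100% × 62% × 30% = 18.6%.
Via Northlake → Tessera: 100% × 38% × 30% = 11.4%.
Via Sable: 100% × 43% = 43%.
Direct stake: 10% = 10%.
Total: 18.6% + 11.4% + 43% + 10% = 83%.
Rounded: 83.00%.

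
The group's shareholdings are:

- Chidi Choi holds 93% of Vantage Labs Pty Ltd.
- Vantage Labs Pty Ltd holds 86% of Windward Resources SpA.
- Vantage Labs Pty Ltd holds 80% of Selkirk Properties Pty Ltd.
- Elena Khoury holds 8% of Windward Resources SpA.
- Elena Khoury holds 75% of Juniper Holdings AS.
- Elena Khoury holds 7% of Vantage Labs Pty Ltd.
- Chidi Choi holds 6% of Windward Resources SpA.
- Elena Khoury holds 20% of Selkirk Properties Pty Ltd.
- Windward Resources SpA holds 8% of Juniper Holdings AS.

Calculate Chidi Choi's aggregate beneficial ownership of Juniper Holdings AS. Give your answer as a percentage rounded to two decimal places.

6.88%

Chidi reaches Juniper along 2 paths.
Via Windward: 6% × 8% = 0.48%.
Via Vantage → Windward: 93% × 86% × 8% = 6.3984%.
Total: 0.48% + 6.3984% = 6.8784%.
Rounded: 6.88%.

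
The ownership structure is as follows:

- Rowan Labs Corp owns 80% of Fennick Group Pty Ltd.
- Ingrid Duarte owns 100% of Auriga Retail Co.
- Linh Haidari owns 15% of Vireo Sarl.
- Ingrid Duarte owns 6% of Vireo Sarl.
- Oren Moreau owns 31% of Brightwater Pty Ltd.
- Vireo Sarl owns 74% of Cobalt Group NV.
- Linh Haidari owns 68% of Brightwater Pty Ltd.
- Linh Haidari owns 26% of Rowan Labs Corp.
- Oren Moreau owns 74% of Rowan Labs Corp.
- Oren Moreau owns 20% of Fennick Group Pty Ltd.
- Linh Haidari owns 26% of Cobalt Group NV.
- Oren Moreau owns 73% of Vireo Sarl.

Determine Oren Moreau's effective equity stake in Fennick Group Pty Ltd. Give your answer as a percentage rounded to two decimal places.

79.20%

Oren reaches Fennick along 2 paths.
Direct stake: 20% = 20%.
Via Rowan: 74% × 80% = 59.2%.
Total: 20% + 59.2% = 79.2%.
Rounded: 79.20%.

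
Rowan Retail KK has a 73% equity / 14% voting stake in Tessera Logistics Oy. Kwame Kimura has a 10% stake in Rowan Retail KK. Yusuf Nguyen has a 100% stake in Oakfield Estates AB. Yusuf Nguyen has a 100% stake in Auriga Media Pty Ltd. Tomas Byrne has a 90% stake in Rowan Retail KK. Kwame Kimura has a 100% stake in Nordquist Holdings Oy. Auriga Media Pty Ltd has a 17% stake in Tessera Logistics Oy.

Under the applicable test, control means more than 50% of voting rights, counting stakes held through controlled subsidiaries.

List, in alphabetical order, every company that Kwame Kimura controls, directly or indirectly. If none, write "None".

Kwame holds 100% of Nordquist, so Kwame controls Nordquist.
No other company's threshold is met.

Nordquist Holdings Oy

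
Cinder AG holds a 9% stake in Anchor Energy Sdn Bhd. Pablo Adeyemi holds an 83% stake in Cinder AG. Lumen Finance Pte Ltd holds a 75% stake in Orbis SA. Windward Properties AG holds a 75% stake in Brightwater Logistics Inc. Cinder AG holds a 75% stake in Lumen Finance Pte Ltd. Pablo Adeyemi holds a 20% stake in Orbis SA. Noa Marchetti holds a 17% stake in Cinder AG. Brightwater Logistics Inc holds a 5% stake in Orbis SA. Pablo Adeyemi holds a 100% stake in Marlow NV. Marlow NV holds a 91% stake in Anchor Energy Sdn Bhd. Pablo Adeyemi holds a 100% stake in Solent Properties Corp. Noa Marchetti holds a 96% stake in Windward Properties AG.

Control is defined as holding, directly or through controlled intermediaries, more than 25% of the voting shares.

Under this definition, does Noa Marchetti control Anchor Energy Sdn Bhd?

Noa holds 96% of Windward, so Noa controls Windward.
Windward holds 75% of Brightwater, so Noa controls Brightwater.
Neither Noa nor any entity Noa controls holds any voting interest in Anchor.
So Noa does not control Anchor.

No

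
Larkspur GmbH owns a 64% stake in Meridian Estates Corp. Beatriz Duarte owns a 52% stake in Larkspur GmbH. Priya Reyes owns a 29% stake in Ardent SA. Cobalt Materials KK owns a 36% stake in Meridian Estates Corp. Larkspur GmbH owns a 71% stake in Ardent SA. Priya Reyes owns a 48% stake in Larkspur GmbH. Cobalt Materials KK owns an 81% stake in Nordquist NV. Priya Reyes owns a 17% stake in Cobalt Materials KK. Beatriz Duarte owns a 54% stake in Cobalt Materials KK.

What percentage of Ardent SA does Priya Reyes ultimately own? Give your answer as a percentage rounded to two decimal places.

Priya reaches Ardent along 2 paths.
Via Larkspur: 48% × 71% = 34.08%.
Direct stake: 29% = 29%.
Total: 34.08% + 29% = 63.08%.

63.08%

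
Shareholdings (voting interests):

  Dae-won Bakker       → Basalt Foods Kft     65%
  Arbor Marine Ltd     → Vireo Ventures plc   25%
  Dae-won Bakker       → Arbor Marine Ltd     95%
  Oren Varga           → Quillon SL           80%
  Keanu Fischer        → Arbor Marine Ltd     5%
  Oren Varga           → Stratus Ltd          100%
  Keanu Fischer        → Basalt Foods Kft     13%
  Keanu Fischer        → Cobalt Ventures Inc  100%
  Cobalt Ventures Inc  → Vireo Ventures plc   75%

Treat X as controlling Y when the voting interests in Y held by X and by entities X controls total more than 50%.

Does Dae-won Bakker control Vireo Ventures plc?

No

Dae-won holds 95% of Arbor, so Dae-won controls Arbor.
Dae-won holds 65% of Basalt, so Dae-won controls Basalt.
In Vireo, Dae-won's side holds only 25%, not > 50%.
So Dae-won does not control Vireo.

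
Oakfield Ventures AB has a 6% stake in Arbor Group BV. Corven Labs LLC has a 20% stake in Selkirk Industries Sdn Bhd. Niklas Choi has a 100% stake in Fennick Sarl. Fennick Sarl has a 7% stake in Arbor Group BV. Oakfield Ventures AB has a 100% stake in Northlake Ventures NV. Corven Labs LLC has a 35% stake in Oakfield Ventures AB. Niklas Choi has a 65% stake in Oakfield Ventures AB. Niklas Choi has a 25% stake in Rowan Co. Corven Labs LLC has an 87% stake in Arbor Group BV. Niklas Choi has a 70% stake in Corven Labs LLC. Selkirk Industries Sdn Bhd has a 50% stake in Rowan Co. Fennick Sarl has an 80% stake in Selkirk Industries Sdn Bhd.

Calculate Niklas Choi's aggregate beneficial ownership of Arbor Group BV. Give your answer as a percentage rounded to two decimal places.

73.27%

Niklas reaches Arbor along 4 paths.
Via Fennick: 100% × 7% = 7%.
Via Corven → Oakfield: 70% × 35% × 6% = 1.47%.
Via Oakfield: 65% × 6% = 3.9%.
Via Corven: 70% × 87% = 60.9%.
Total: 7% + 1.47% + 3.9% + 60.9% = 73.27%.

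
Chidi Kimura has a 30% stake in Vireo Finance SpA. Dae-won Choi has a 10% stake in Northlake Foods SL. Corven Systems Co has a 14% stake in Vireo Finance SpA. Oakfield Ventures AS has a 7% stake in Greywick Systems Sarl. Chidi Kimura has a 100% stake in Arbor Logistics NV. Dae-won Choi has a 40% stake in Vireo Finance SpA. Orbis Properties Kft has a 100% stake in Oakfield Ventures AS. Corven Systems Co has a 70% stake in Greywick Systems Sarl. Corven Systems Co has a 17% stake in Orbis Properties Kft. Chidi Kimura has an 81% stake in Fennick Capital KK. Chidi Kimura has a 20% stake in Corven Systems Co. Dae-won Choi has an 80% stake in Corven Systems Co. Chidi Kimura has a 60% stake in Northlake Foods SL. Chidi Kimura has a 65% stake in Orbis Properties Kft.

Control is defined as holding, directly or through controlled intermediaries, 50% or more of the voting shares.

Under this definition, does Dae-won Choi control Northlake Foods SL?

No

Dae-won holds 80% of Corven, so Dae-won controls Corven.
Dae-won and Corven together hold 40% + 14% = 54% of Vireo, so Dae-won controls Vireo.
Corven holds 70% of Greywick, so Dae-won controls Greywick.
In Northlake, Dae-won's side holds only 10%, not ≥ 50%.
So Dae-won does not control Northlake.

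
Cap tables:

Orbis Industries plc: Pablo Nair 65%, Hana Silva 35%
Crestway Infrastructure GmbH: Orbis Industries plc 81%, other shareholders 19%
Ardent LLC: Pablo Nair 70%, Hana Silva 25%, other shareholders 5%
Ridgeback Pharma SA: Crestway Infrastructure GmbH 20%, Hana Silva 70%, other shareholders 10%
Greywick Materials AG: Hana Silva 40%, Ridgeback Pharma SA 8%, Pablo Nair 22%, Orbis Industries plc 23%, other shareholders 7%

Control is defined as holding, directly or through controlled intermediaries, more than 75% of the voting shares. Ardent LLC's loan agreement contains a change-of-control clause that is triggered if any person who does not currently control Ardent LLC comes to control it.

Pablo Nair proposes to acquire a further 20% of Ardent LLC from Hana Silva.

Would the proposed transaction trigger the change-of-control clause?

Yes

The purchase adds only to Pablo's holdings (Hana's stake shrinks), so Pablo is the only person who could newly come to control Ardent.
Pablo's largest direct stake is 70% in Ardent, which does not meet the threshold, so Pablo controls no company.
In Ardent, Pablo's side holds only 70%, not > 75%.
So before the transaction, Pablo does not control Ardent.
After the purchase, Pablo's direct stake in Ardent rises to 70% + 20% = 90%, and Hana's stake falls to 5%.
Pablo holds 90% of Ardent, so Pablo controls Ardent.
Pablo did not control Ardent before and does after, so the clause is triggered.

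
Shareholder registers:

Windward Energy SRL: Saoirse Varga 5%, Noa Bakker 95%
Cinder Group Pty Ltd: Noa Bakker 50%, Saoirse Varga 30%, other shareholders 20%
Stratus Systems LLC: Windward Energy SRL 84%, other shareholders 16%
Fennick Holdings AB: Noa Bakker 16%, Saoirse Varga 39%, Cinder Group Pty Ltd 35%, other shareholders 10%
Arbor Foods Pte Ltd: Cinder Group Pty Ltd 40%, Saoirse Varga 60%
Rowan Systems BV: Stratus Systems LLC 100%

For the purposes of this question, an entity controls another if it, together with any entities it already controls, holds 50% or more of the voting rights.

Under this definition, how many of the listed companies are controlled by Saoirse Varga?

1

Saoirse holds 60% of Arbor, so Saoirse controls Arbor.
No other company's threshold is met.
Saoirse controls 1 company.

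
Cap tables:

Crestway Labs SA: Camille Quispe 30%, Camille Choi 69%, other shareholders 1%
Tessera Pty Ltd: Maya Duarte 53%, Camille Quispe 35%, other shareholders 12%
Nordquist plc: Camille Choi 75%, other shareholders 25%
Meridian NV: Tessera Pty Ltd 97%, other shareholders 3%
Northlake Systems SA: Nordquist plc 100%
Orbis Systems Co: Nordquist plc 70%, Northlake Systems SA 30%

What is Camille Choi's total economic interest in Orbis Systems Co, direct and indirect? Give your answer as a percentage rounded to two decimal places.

75.00%

Camille Choi reaches Orbis along 2 paths.
Via Nordquist: 75% × 70% = 52.5%.
Via Nordquist → Northlake: 75% × 100% × 30% = 22.5%.
Total: 52.5% + 22.5% = 75%.
Rounded: 75.00%.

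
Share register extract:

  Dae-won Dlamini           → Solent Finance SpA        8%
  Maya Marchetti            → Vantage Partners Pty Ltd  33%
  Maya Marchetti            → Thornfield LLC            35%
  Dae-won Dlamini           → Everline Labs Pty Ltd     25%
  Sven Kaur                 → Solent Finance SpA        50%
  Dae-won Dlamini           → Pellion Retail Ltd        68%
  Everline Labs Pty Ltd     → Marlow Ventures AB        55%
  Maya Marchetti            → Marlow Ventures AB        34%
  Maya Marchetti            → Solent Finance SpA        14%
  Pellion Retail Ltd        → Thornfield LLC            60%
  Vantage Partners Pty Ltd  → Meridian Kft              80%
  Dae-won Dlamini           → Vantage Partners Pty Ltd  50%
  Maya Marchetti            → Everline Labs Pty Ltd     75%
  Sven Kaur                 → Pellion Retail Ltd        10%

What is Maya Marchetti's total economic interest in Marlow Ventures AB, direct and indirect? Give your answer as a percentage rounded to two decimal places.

Maya reaches Marlow along 2 paths.
Via Everline: 75% × 55% = 41.25%.
Direct stake: 34% = 34%.
Total: 41.25% + 34% = 75.25%.

75.25%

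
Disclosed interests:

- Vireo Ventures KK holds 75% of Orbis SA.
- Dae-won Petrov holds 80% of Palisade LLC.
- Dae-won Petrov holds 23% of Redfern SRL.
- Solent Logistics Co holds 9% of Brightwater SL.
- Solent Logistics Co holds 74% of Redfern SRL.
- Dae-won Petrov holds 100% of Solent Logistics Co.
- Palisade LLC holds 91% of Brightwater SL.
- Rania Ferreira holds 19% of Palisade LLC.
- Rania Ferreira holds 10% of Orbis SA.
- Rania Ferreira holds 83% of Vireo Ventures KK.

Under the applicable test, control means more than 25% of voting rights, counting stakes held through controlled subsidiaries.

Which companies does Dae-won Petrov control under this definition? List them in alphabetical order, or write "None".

Dae-won holds 80% of Palisade, so Dae-won controls Palisade.
Dae-won holds 100% of Solent, so Dae-won controls Solent.
Solent and Dae-won together hold 74% + 23% = 97% of Redfern, so Dae-won controls Redfern.
Solent and Palisade together hold 9% + 91% = 100% of Brightwater, so Dae-won controls Brightwater.
No other company's threshold is met.

Brightwater SL, Palisade LLC, Redfern SRL, Solent Logistics Co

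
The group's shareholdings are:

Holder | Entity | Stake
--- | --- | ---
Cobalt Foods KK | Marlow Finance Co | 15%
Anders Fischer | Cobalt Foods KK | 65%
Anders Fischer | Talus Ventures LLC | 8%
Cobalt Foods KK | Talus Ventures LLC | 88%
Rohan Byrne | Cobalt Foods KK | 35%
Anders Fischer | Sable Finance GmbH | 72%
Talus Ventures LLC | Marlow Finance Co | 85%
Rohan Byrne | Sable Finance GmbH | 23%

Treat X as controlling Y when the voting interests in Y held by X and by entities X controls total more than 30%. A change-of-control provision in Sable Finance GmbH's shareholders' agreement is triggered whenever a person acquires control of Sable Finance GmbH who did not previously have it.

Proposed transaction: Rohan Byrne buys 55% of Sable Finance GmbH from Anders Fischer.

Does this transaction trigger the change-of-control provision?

The purchase adds only to Rohan's holdings (Anders's stake shrinks), so Rohan is the only person who could newly come to control Sable.
Rohan holds 35% of Cobalt, so Rohan controls Cobalt.
Cobalt holds 88% of Talus, so Rohan controls Talus.
Talus and Cobalt together hold 85% + 15% = 100% of Marlow, so Rohan controls Marlow.
In Sable, Rohan's side holds only 23%, not > 30%.
So before the transaction, Rohan does not control Sable.
After the purchase, Rohan's direct stake in Sable rises to 23% + 55% = 78%, and Anders's stake falls to 17%.
Rohan holds 78% of Sable, so Rohan controls Sable.
Rohan did not control Sable before and does after, so the clause is triggered.

Yes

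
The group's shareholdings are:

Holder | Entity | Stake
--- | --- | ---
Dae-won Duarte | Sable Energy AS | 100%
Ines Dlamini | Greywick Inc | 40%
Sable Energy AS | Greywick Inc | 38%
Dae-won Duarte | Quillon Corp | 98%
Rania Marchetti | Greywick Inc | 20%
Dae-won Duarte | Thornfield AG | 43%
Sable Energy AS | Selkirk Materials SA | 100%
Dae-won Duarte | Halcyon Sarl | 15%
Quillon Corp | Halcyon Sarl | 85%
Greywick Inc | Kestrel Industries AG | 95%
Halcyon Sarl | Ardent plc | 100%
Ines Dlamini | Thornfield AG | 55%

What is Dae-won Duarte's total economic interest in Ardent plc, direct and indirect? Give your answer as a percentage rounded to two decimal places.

98.30%

Dae-won reaches Ardent along 2 paths.
Via Halcyon: 15% × 100% = 15%.
Via Quillon → Halcyon: 98% × 85% × 100% = 83.3%.
Total: 15% + 83.3% = 98.3%.
Rounded: 98.30%.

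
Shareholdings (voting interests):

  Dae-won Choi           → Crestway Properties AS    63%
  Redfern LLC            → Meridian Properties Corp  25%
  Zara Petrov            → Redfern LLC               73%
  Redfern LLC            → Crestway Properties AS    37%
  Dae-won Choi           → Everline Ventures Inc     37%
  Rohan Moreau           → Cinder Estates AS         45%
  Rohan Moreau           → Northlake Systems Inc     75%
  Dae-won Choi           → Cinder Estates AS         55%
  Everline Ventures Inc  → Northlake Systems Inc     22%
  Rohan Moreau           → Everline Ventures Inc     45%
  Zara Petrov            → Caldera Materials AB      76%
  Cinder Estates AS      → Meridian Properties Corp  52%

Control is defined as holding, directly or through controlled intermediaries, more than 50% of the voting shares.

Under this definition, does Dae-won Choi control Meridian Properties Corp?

Dae-won holds 55% of Cinder, so Dae-won controls Cinder.
Cinder holds 52% of Meridian, so Dae-won controls Meridian.

Yes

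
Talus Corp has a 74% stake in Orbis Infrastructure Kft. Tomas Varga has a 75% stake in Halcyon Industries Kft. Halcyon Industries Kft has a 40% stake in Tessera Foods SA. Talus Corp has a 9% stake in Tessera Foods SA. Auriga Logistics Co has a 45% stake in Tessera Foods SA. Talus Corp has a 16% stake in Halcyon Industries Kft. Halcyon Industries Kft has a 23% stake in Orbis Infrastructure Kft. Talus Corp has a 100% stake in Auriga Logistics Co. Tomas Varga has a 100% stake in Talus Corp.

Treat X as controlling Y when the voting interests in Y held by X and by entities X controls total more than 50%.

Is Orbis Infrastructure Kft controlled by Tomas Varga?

Yes

Tomas holds 100% of Talus, so Tomas controls Talus.
Tomas and Talus together hold 75% + 16% = 91% of Halcyon, so Tomas controls Halcyon.
Talus and Halcyon together hold 74% + 23% = 97% of Orbis, so Tomas controls Orbis.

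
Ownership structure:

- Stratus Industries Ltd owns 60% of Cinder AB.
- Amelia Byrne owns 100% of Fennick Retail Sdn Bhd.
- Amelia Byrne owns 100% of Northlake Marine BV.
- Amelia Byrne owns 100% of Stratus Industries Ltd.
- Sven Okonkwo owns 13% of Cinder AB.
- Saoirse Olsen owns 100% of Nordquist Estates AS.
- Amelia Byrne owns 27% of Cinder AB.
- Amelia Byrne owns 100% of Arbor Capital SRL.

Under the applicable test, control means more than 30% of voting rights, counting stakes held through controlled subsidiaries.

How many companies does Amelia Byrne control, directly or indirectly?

5

Amelia holds 100% of Stratus, so Amelia controls Stratus.
Amelia and Stratus together hold 27% + 60% = 87% of Cinder, so Amelia controls Cinder.
Amelia holds 100% of Arbor, so Amelia controls Arbor.
Amelia holds 100% of Northlake, so Amelia controls Northlake.
Amelia holds 100% of Fennick, so Amelia controls Fennick.
No other company's threshold is met.
Amelia controls 5 companies.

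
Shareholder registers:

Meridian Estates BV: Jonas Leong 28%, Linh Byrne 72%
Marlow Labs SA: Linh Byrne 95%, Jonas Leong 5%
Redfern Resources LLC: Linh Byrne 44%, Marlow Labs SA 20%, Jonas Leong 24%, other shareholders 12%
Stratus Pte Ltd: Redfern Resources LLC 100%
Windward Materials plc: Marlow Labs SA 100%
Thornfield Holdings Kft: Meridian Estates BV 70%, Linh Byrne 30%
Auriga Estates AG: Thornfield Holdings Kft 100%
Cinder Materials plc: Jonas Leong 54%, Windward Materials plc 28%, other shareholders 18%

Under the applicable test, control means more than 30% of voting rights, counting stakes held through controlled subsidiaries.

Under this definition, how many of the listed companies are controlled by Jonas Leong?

1

Jonas holds 54% of Cinder, so Jonas controls Cinder.
No other company's threshold is met.
Jonas controls 1 company.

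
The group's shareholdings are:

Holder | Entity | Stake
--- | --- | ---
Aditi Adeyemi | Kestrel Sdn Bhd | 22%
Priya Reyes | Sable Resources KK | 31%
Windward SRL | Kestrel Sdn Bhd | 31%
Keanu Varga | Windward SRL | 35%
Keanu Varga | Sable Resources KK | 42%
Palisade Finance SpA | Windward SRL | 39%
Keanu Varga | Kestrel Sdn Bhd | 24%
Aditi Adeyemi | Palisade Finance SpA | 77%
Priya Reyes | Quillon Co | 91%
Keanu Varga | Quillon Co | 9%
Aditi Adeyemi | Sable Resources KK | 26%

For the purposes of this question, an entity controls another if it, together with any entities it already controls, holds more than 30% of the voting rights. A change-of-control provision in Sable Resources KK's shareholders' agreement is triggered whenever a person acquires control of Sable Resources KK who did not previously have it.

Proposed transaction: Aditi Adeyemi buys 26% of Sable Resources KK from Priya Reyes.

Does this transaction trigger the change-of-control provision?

Yes

The purchase adds only to Aditi's holdings (Priya's stake shrinks), so Aditi is the only person who could newly come to control Sable.
Aditi holds 77% of Palisade, so Aditi controls Palisade.
Palisade holds 39% of Windward, so Aditi controls Windward.
Windward and Aditi together hold 31% + 22% = 53% of Kestrel, so Aditi controls Kestrel.
In Sable, Aditi's side holds only 26%, not > 30%.
So before the transaction, Aditi does not control Sable.
After the purchase, Aditi's direct stake in Sable rises to 26% + 26% = 52%, and Priya's stake falls to 5%.
Aditi holds 52% of Sable, so Aditi controls Sable.
Aditi did not control Sable before and does after, so the clause is triggered.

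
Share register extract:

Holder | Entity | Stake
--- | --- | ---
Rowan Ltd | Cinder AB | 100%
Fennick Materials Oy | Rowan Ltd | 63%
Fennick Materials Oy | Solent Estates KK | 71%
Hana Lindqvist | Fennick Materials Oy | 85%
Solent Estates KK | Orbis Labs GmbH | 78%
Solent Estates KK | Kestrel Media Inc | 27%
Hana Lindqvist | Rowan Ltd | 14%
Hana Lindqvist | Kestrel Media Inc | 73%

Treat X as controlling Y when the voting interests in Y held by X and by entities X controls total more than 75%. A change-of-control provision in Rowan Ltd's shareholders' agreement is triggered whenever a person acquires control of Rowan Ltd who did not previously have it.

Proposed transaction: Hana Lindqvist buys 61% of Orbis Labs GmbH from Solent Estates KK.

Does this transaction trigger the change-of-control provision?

The purchase adds only to Hana's holdings (Solent's stake shrinks), so Hana is the only person who could newly come to control Rowan.
Hana holds 85% of Fennick, so Hana controls Fennick.
Hana and Fennick together hold 14% + 63% = 77% of Rowan, so Hana controls Rowan.
So Hana already controls Rowan before the transaction.
After the purchase, Hana holds 61% of Orbis directly, and Solent's stake falls to 17%.
Hana controlled Rowan already, so this is not a new person acquiring control; every other person's position is unchanged or reduced.
No new person acquires control, so the clause is not triggered.

No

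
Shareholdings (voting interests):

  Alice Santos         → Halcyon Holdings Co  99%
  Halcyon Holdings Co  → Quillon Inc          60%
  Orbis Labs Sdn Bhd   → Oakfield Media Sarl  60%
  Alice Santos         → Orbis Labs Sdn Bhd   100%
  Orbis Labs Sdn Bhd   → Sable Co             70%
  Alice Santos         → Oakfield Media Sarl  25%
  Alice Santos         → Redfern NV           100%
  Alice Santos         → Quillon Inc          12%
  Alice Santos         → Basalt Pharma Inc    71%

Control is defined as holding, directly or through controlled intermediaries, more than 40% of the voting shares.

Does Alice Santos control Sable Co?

Yes

Alice holds 100% of Orbis, so Alice controls Orbis.
Orbis holds 70% of Sable, so Alice controls Sable.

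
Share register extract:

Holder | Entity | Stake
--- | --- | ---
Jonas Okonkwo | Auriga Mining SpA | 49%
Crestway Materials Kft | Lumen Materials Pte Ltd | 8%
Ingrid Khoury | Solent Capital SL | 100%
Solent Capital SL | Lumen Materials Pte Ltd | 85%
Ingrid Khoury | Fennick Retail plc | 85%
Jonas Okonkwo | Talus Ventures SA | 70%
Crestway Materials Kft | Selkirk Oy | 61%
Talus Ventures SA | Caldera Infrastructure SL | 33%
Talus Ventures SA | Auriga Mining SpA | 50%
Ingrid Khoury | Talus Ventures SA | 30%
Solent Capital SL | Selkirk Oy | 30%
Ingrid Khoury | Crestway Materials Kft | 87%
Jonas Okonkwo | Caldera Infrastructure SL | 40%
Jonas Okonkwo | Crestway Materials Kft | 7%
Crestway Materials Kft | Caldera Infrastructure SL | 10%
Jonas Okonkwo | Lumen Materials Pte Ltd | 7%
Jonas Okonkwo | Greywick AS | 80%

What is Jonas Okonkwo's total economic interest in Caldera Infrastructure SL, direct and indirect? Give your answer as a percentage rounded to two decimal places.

63.80%

Jonas reaches Caldera along 3 paths.
Via Talus: 70% × 33% = 23.1%.
Via Crestway: 7% × 10% = 0.7%.
Direct stake: 40% = 40%.
Total: 23.1% + 0.7% + 40% = 63.8%.
Rounded: 63.80%.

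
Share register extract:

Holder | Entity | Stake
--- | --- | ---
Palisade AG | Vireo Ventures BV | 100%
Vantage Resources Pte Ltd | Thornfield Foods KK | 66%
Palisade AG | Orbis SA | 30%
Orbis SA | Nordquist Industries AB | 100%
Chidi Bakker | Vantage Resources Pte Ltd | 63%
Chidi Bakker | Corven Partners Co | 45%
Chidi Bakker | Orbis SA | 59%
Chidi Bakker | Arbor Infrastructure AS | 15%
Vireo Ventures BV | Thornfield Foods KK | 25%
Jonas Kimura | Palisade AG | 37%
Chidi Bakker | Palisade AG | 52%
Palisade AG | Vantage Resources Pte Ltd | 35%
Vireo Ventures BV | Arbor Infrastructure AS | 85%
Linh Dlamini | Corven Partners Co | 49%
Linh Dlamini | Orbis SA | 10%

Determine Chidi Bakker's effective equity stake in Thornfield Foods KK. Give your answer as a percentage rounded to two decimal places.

Chidi reaches Thornfield along 3 paths.
Via Palisade → Vireo: 52% × 100% × 25% = 13%.
Via Palisade → Vantage: 52% × 35% × 66% = 12.012%.
Via Vantage: 63% × 66% = 41.58%.
Total: 13% + 12.012% + 41.58% = 66.592%.
Rounded: 66.59%.

66.59%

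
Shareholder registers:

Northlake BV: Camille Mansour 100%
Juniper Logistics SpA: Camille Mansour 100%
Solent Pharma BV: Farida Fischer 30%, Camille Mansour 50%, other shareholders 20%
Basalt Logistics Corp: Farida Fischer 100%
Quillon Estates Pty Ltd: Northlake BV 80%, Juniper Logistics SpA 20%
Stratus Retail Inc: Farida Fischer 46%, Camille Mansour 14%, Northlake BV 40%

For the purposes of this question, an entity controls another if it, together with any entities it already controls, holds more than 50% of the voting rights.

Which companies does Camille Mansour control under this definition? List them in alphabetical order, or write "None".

Camille holds 100% of Northlake, so Camille controls Northlake.
Camille holds 100% of Juniper, so Camille controls Juniper.
Northlake and Juniper together hold 80% + 20% = 100% of Quillon, so Camille controls Quillon.
Camille and Northlake together hold 14% + 40% = 54% of Stratus, so Camille controls Stratus.
No other company's threshold is met.

Juniper Logistics SpA, Northlake BV, Quillon Estates Pty Ltd, Stratus Retail Inc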